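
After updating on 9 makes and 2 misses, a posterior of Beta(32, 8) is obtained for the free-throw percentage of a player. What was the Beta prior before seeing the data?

Beta is conjugate to the binomial likelihood: posterior = Beta(α+s, β+f).
So α = 32 − 9 = 23 and β = 8 − 2 = 6.

Beta(23, 6)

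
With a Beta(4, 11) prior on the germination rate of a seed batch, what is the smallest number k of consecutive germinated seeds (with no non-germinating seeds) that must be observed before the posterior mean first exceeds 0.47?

k = 6

After k germinated seeds and 0 non-germinating seeds the posterior is Beta(4+k, 11), with mean (4+k)/(4+11+k).
Set (4+k)/(15+k) > 0.47 and solve: k > (0.47·15 − 4)/(1 − 0.47) = 5.755.
The smallest integer exceeding 5.755 is 6.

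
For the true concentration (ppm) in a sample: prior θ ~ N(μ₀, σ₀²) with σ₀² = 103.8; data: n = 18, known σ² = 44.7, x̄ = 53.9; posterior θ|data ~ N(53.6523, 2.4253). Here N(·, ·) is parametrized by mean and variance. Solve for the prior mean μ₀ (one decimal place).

The posterior mean is a precision-weighted average: μ_n = (τ₀μ₀ + τ_data·x̄)/(τ₀+τ_data), with τ₀=1/σ₀² and τ_data=n/σ².
Here τ₀ = 1/103.8 = 0.009634 and τ_data = 18/44.7 = 0.402685, so τ_n = 0.412319.
Rearranging for μ₀: μ₀ = (μ_n·τ_n − τ_data·x̄)/τ₀ = (53.6523·0.412319 − 0.402685·53.9) / 0.009634 = 0.417141/0.009634 ≈ 43.3.

μ₀ = 43.3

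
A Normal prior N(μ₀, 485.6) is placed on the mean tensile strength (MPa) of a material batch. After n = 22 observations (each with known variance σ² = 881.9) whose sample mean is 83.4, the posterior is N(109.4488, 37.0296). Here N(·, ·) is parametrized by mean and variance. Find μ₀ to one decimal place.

With known observation variance, the Normal–Normal posterior has precision τ_n = τ₀ + n/σ² and mean μ_n = (τ₀μ₀ + (n/σ²)x̄)/τ_n.
Here τ₀ = 1/485.6 = 0.002059 and τ_data = 22/881.9 = 0.024946, so τ_n = 0.027005.
Rearranging for μ₀: μ₀ = (μ_n·τ_n − τ_data·x̄)/τ₀ = (109.4488·0.027005 − 0.024946·83.4) / 0.002059 = 0.875168/0.002059 ≈ 425.0.

μ₀ = 425.0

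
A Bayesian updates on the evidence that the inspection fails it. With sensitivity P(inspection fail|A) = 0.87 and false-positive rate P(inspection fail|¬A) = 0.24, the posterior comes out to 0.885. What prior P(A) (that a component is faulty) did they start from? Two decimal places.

P(A) = 0.68

Bayes' rule in odds form gives O(A|E) = O(A)·[P(E|A)/P(E|¬A)], hence O(A) = O(A|E)/LR.
Posterior odds = 0.885/(1−0.885) = 7.6957. LR = 0.87/0.24 = 3.6250.
Prior odds = 7.6957/3.6250 = 2.1230, so P(A) = 2.1230/(1+2.1230) ≈ 0.68.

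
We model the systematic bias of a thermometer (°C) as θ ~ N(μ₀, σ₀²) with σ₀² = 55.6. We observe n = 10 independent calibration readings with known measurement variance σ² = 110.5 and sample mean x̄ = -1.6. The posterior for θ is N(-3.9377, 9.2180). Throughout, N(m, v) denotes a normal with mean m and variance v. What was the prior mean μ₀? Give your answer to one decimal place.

The posterior mean is a precision-weighted average: μ_n = (τ₀μ₀ + τ_data·x̄)/(τ₀+τ_data), with τ₀=1/σ₀² and τ_data=n/σ².
Here τ₀ = 1/55.6 = 0.017986 and τ_data = 10/110.5 = 0.090498, so τ_n = 0.108484.
Rearranging for μ₀: μ₀ = (μ_n·τ_n − τ_data·x̄)/τ₀ = (-3.9377·0.108484 − 0.090498·-1.6) / 0.017986 = -0.282381/0.017986 ≈ -15.7.

μ₀ = -15.7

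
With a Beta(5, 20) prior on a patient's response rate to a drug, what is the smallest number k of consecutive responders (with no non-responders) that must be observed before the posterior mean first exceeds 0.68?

After k responders and 0 non-responders the posterior is Beta(5+k, 20), with mean (5+k)/(5+20+k).
Set (5+k)/(25+k) > 0.68 and solve: k > (0.68·25 − 5)/(1 − 0.68) = 37.500.
The smallest integer exceeding 37.500 is 38.

k = 38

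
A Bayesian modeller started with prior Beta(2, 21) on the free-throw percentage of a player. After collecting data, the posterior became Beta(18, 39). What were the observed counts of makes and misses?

Under Beta–binomial conjugacy the posterior parameters are (α+s, β+f).
So s = 18 − 2 = 16 and f = 39 − 21 = 18.

16 makes and 18 misses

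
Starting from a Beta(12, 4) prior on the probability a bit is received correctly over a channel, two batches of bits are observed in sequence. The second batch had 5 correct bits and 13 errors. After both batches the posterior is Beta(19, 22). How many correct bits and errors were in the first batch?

Sequential conjugate updates are equivalent to a single update on the pooled data, so total successes = posterior α − prior α and total failures = posterior β − prior β.
Total across both batches: 19−12=7 correct bits, 22−4=18 errors.
Subtract the second batch: 7−5=2 correct bits and 18−13=5 errors.

2 correct bits and 5 errors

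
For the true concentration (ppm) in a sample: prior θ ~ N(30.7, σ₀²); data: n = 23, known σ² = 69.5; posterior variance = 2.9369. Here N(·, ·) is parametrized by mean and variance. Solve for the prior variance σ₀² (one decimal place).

σ₀² = 104.6

Posterior precision equals prior precision plus data precision: 1/σ_n² = 1/σ₀² + n/σ².
So 1/σ₀² = 1/2.9369 − 23/69.5 = 0.340495 − 0.330935 = 0.009560.
Hence σ₀² = 1/0.009560 ≈ 104.6.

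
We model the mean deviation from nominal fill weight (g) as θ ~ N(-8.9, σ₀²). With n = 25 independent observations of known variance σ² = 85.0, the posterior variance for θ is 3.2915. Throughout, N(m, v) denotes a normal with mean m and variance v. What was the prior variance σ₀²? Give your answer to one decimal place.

For the Normal–Normal model with known σ², precisions add: τ_n = τ₀ + n/σ².
So 1/σ₀² = 1/3.2915 − 25/85.0 = 0.303813 − 0.294118 = 0.009695.
Hence σ₀² = 1/0.009695 ≈ 103.1.

σ₀² = 103.1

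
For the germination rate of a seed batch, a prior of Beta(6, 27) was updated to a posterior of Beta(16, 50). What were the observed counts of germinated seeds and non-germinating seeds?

Under Beta–binomial conjugacy the posterior parameters are (a+s, b+f).
So s = 16 − 6 = 10 and f = 50 − 27 = 23.

10 germinated seeds and 23 non-germinating seeds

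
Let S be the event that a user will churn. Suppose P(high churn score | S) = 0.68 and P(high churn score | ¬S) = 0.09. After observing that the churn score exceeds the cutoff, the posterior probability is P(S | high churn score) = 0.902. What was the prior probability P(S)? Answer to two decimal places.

P(S) = 0.55

Bayes' rule in odds form gives O(S|E) = O(S)·[P(E|S)/P(E|¬S)], hence O(S) = O(S|E)/LR.
Posterior odds = 0.902/(1−0.902) = 9.2041. LR = 0.68/0.09 = 7.5556.
Prior odds = 9.2041/7.5556 = 1.2182, so P(S) = 1.2182/(1+1.2182) ≈ 0.55.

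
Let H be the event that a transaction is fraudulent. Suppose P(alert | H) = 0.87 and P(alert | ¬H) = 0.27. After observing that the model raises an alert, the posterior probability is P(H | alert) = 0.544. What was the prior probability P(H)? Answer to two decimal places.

P(H) = 0.27

Bayes' rule in odds form gives O(H|E) = O(H)·[P(E|H)/P(E|¬H)], hence O(H) = O(H|E)/LR.
Posterior odds = 0.544/(1−0.544) = 1.1930. LR = 0.87/0.27 = 3.2222.
Prior odds = 1.1930/3.2222 = 0.3702, so P(H) = 0.3702/(1+0.3702) ≈ 0.27.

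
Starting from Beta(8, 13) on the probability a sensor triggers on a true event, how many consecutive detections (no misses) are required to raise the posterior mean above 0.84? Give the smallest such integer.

k = 61

After k detections and 0 misses the posterior is Beta(8+k, 13), with mean (8+k)/(8+13+k).
Set (8+k)/(21+k) > 0.84 and solve: k > (0.84·21 − 8)/(1 − 0.84) = 60.250.
The smallest integer exceeding 60.250 is 61, and checking k=61: (69)/(82) = 0.8415 > 0.84.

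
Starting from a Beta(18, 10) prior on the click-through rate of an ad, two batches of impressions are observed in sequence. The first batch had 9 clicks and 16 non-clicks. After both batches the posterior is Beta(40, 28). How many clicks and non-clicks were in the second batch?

13 clicks and 2 non-clicks

Sequential conjugate updates are equivalent to a single update on the pooled data, so total successes = posterior α − prior α and total failures = posterior β − prior β.
Total across both batches: 40−18=22 clicks, 28−10=18 non-clicks.
Subtract the first batch: 22−9=13 clicks and 18−16=2 non-clicks.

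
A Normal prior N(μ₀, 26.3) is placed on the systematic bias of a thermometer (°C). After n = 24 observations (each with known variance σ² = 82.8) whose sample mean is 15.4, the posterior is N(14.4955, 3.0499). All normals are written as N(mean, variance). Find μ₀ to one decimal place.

The posterior mean is a precision-weighted average: μ_n = (τ₀μ₀ + τ_data·x̄)/(τ₀+τ_data), with τ₀=1/σ₀² and τ_data=n/σ².
Here τ₀ = 1/26.3 = 0.038023 and τ_data = 24/82.8 = 0.289855, so τ_n = 0.327878.
Rearranging for μ₀: μ₀ = (μ_n·τ_n − τ_data·x̄)/τ₀ = (14.4955·0.327878 − 0.289855·15.4) / 0.038023 = 0.288989/0.038023 ≈ 7.6.

μ₀ = 7.6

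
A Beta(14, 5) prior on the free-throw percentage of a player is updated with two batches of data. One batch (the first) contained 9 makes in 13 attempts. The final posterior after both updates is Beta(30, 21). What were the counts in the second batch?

Sequential conjugate updates are equivalent to a single update on the pooled data, so total successes = posterior α − prior α and total failures = posterior β − prior β.
Total across both batches: 30−14=16 makes, 21−5=16 misses.
Subtract the first batch: 16−9=7 makes and 16−4=12 misses.

7 makes and 12 misses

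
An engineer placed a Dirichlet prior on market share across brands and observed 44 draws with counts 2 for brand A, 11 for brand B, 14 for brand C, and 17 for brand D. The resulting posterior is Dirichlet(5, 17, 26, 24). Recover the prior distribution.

Dirichlet(3, 6, 12, 7)

For a Dirichlet(α) prior with multinomial counts c, the posterior is Dirichlet(α + c) componentwise.
Subtract each count from the matching posterior parameter: 5−2=3, 17−11=6, 26−14=12, 24−17=7.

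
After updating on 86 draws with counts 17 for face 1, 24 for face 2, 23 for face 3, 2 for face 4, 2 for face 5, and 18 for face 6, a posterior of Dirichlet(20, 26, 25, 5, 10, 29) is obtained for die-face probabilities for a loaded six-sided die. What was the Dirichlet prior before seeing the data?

Dirichlet(3, 2, 2, 3, 8, 11)

For a Dirichlet(α) prior with multinomial counts c, the posterior is Dirichlet(α + c) componentwise.
Subtract each count from the matching posterior parameter: 20−17=3, 26−24=2, 25−23=2, 5−2=3, 10−2=8, 29−18=11.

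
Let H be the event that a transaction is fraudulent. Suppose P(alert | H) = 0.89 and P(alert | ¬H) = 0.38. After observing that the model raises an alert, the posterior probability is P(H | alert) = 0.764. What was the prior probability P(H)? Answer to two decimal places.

Bayes' rule in odds form gives O(H|E) = O(H)·[P(E|H)/P(E|¬H)], hence O(H) = O(H|E)/LR.
Posterior odds = 0.764/(1−0.764) = 3.2373. LR = 0.89/0.38 = 2.3421.
Prior odds = 3.2373/2.3421 = 1.3822, so P(H) = 1.3822/(1+1.3822) ≈ 0.58.

P(H) = 0.58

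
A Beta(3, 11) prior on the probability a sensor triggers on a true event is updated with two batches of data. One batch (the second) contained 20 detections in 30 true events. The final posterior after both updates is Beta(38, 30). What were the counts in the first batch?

15 detections and 9 misses

Because Beta–binomial updating is additive in the counts, the combined data contributed (α_post−α_prior, β_post−β_prior) successes and failures.
Total across both batches: 38−3=35 detections, 30−11=19 misses.
Subtract the second batch: 35−20=15 detections and 19−10=9 misses.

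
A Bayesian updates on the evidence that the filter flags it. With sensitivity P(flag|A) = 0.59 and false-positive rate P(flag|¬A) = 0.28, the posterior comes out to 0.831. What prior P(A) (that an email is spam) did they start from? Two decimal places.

P(A) = 0.70

In odds form, posterior odds = prior odds × likelihood ratio, so prior odds = posterior odds ÷ LR.
Posterior odds = 0.831/(1−0.831) = 4.9172. LR = 0.59/0.28 = 2.1071.
Prior odds = 4.9172/2.1071 = 2.3336, so P(A) = 2.3336/(1+2.3336) ≈ 0.70.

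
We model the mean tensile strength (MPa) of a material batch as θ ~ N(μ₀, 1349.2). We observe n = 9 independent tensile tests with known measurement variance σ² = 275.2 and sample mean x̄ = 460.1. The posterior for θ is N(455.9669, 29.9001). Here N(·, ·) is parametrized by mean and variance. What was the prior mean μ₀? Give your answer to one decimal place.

The posterior mean is a precision-weighted average: μ_n = (τ₀μ₀ + τ_data·x̄)/(τ₀+τ_data), with τ₀=1/σ₀² and τ_data=n/σ².
Here τ₀ = 1/1349.2 = 0.000741 and τ_data = 9/275.2 = 0.032703, so τ_n = 0.033444.
Rearranging for μ₀: μ₀ = (μ_n·τ_n − τ_data·x̄)/τ₀ = (455.9669·0.033444 − 0.032703·460.1) / 0.000741 = 0.202707/0.000741 ≈ 273.6.

μ₀ = 273.6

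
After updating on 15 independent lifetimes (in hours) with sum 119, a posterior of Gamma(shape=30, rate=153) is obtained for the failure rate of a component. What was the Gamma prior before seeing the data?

For an exponential likelihood with a Gamma(α, β) prior on the rate, n observations with total T give posterior Gamma(α+n, β+T).
So α = 30 − 15 = 15 and β = 153 − 119 = 34.

Gamma(shape=15, rate=34)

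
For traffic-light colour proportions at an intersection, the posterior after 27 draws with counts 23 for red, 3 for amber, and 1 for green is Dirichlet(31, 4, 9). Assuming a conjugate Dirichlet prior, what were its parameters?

Dirichlet(8, 1, 8)

For a Dirichlet(α) prior with multinomial counts c, the posterior is Dirichlet(α + c) componentwise.
Subtract each count from the matching posterior parameter: 31−23=8, 4−3=1, 9−1=8.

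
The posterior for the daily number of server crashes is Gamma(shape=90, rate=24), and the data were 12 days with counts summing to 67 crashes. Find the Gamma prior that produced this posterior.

Gamma–Poisson conjugacy: posterior shape = α + Σxᵢ, posterior rate = β + n.
So α = 90 − 67 = 23 and β = 24 − 12 = 12.

Gamma(shape=23, rate=12)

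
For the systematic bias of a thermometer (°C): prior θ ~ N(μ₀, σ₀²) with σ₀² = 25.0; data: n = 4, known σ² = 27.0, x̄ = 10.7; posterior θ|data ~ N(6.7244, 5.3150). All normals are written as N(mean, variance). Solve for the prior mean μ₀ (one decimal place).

With known observation variance, the Normal–Normal posterior has precision τ_n = τ₀ + n/σ² and mean μ_n = (τ₀μ₀ + (n/σ²)x̄)/τ_n.
Here τ₀ = 1/25.0 = 0.040000 and τ_data = 4/27.0 = 0.148148, so τ_n = 0.188148.
Rearranging for μ₀: μ₀ = (μ_n·τ_n − τ_data·x̄)/τ₀ = (6.7244·0.188148 − 0.148148·10.7) / 0.040000 = -0.320001/0.040000 ≈ -8.0.

μ₀ = -8.0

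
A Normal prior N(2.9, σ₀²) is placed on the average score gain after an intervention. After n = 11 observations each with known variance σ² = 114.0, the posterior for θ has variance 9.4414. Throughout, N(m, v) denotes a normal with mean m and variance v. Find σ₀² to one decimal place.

For the Normal–Normal model with known σ², precisions add: τ_n = τ₀ + n/σ².
So 1/σ₀² = 1/9.4414 − 11/114.0 = 0.105916 − 0.096491 = 0.009425.
Hence σ₀² = 1/0.009425 ≈ 106.1.

σ₀² = 106.1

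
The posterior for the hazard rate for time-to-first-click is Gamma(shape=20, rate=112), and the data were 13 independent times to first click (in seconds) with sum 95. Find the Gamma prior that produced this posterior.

Gamma(shape=7, rate=17)

For an exponential likelihood with a Gamma(α, β) prior on the rate, n observations with total T give posterior Gamma(α+n, β+T).
So α = 20 − 13 = 7 and β = 112 − 95 = 17.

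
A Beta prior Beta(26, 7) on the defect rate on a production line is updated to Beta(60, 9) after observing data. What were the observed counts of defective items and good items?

34 defective items and 2 good items

Beta is conjugate to the binomial likelihood: posterior = Beta(a+s, b+f).
So s = 60 − 26 = 34 and f = 9 − 7 = 2.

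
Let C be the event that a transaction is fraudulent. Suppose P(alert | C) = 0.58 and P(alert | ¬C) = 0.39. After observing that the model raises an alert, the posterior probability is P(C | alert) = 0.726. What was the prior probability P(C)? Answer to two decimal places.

In odds form, posterior odds = prior odds × likelihood ratio, so prior odds = posterior odds ÷ LR.
Posterior odds = 0.726/(1−0.726) = 2.6496. LR = 0.58/0.39 = 1.4872.
Prior odds = 2.6496/1.4872 = 1.7816, so P(C) = 1.7816/(1+1.7816) ≈ 0.64.

P(C) = 0.64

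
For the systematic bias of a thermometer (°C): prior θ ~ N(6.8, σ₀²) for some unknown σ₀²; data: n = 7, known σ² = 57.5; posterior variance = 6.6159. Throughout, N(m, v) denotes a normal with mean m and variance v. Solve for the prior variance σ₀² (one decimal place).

σ₀² = 34.0

Posterior precision equals prior precision plus data precision: 1/σ_n² = 1/σ₀² + n/σ².
So 1/σ₀² = 1/6.6159 − 7/57.5 = 0.151151 − 0.121739 = 0.029412.
Hence σ₀² = 1/0.029412 ≈ 34.0.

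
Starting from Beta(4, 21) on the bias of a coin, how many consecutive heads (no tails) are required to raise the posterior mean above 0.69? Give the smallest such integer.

k = 43

After k heads and 0 tails the posterior is Beta(4+k, 21), with mean (4+k)/(4+21+k).
Set (4+k)/(25+k) > 0.69 and solve: k > (0.69·25 − 4)/(1 − 0.69) = 42.742.
The smallest integer exceeding 42.742 is 43.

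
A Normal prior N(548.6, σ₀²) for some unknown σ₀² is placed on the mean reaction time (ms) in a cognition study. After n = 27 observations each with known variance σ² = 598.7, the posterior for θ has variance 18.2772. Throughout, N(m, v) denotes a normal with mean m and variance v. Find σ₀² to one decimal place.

Posterior precision equals prior precision plus data precision: 1/σ_n² = 1/σ₀² + n/σ².
So 1/σ₀² = 1/18.2772 − 27/598.7 = 0.054713 − 0.045098 = 0.009615.
Hence σ₀² = 1/0.009615 ≈ 104.0.

σ₀² = 104.0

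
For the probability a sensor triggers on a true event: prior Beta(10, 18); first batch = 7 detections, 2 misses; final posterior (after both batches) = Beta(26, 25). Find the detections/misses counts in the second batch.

9 detections and 5 misses

Sequential conjugate updates are equivalent to a single update on the pooled data, so total successes = posterior α − prior α and total failures = posterior β − prior β.
Total across both batches: 26−10=16 detections, 25−18=7 misses.
Subtract the first batch: 16−7=9 detections and 7−2=5 misses.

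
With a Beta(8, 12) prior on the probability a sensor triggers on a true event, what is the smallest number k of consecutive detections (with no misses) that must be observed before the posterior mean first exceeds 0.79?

After k detections and 0 misses the posterior is Beta(8+k, 12), with mean (8+k)/(8+12+k).
Set (8+k)/(20+k) > 0.79 and solve: k > (0.79·20 − 8)/(1 − 0.79) = 37.143.
The smallest integer exceeding 37.143 is 38, and checking k=38: (46)/(58) = 0.7931 > 0.79.

k = 38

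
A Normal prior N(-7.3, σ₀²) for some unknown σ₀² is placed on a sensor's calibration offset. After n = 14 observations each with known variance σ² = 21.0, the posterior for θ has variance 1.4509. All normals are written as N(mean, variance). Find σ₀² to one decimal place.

For the Normal–Normal model with known σ², precisions add: τ_n = τ₀ + n/σ².
So 1/σ₀² = 1/1.4509 − 14/21.0 = 0.689227 − 0.666667 = 0.022560.
Hence σ₀² = 1/0.022560 ≈ 44.3.

σ₀² = 44.3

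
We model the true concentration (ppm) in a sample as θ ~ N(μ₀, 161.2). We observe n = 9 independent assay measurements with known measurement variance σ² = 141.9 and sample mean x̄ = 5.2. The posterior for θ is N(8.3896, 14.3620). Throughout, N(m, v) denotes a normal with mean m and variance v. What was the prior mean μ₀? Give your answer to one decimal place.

μ₀ = 41.0

With known observation variance, the Normal–Normal posterior has precision τ_n = τ₀ + n/σ² and mean μ_n = (τ₀μ₀ + (n/σ²)x̄)/τ_n.
Here τ₀ = 1/161.2 = 0.006203 and τ_data = 9/141.9 = 0.063425, so τ_n = 0.069628.
Rearranging for μ₀: μ₀ = (μ_n·τ_n − τ_data·x̄)/τ₀ = (8.3896·0.069628 − 0.063425·5.2) / 0.006203 = 0.254341/0.006203 ≈ 41.0.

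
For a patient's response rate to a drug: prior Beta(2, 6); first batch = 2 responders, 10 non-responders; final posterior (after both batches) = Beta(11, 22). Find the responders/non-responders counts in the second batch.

Because Beta–binomial updating is additive in the counts, the combined data contributed (α_post−α_prior, β_post−β_prior) successes and failures.
Total across both batches: 11−2=9 responders, 22−6=16 non-responders.
Subtract the first batch: 9−2=7 responders and 16−10=6 non-responders.

7 responders and 6 non-responders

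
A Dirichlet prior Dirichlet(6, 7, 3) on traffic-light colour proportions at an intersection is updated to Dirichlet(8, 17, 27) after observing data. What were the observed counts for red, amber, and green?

counts (2, 10, 24)

For a Dirichlet(α) prior with multinomial counts c, the posterior is Dirichlet(α + c) componentwise.
Counts are posterior − prior componentwise: 8−6=2, 17−7=10, 27−3=24.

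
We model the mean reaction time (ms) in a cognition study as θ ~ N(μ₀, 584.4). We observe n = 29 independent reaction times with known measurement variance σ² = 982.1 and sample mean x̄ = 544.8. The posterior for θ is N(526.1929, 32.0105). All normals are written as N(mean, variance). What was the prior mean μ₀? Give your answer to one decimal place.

With known observation variance, the Normal–Normal posterior has precision τ_n = τ₀ + n/σ² and mean μ_n = (τ₀μ₀ + (n/σ²)x̄)/τ_n.
Here τ₀ = 1/584.4 = 0.001711 and τ_data = 29/982.1 = 0.029529, so τ_n = 0.031240.
Rearranging for μ₀: μ₀ = (μ_n·τ_n − τ_data·x̄)/τ₀ = (526.1929·0.031240 − 0.029529·544.8) / 0.001711 = 0.350867/0.001711 ≈ 205.1.

μ₀ = 205.1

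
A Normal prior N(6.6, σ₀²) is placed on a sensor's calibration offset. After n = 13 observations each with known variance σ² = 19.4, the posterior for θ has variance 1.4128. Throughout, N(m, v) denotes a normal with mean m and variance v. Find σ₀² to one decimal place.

σ₀² = 26.5

For the Normal–Normal model with known σ², precisions add: τ_n = τ₀ + n/σ².
So 1/σ₀² = 1/1.4128 − 13/19.4 = 0.707814 − 0.670103 = 0.037711.
Hence σ₀² = 1/0.037711 ≈ 26.5.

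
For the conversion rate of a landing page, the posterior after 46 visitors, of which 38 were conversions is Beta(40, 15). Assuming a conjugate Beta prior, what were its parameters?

Beta(2, 7)

A Beta(a, b) prior with s successes and f failures in binomial data gives a Beta(a+s, b+f) posterior.
So a = 40 − 38 = 2 and b = 15 − 8 = 7.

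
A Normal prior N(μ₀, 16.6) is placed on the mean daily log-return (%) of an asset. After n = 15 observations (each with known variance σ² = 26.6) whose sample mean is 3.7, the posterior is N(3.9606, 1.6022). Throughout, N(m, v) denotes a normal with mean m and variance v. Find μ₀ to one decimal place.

With known observation variance, the Normal–Normal posterior has precision τ_n = τ₀ + n/σ² and mean μ_n = (τ₀μ₀ + (n/σ²)x̄)/τ_n.
Here τ₀ = 1/16.6 = 0.060241 and τ_data = 15/26.6 = 0.563910, so τ_n = 0.624151.
Rearranging for μ₀: μ₀ = (μ_n·τ_n − τ_data·x̄)/τ₀ = (3.9606·0.624151 − 0.563910·3.7) / 0.060241 = 0.385545/0.060241 ≈ 6.4.

μ₀ = 6.4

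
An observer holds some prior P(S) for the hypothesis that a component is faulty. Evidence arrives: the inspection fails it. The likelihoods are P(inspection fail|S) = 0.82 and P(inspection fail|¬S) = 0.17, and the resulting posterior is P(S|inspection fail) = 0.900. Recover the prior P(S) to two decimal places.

Bayes' rule in odds form gives O(S|E) = O(S)·[P(E|S)/P(E|¬S)], hence O(S) = O(S|E)/LR.
Posterior odds = 0.900/(1−0.900) = 9.0000. LR = 0.82/0.17 = 4.8235.
Prior odds = 9.0000/4.8235 = 1.8659, so P(S) = 1.8659/(1+1.8659) ≈ 0.65.

P(S) = 0.65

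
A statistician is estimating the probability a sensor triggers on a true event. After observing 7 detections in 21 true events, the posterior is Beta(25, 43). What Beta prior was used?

Beta(18, 29)

Under Beta–binomial conjugacy the posterior parameters are (α+s, β+f).
Subtract the data counts: 25−7=18, 43−14=29.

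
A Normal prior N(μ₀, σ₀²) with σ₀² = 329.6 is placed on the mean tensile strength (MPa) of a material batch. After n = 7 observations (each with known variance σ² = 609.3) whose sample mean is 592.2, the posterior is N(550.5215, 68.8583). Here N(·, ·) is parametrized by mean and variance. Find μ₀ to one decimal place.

μ₀ = 392.7

With known observation variance, the Normal–Normal posterior has precision τ_n = τ₀ + n/σ² and mean μ_n = (τ₀μ₀ + (n/σ²)x̄)/τ_n.
Here τ₀ = 1/329.6 = 0.003034 and τ_data = 7/609.3 = 0.011489, so τ_n = 0.014523.
Rearranging for μ₀: μ₀ = (μ_n·τ_n − τ_data·x̄)/τ₀ = (550.5215·0.014523 − 0.011489·592.2) / 0.003034 = 1.191438/0.003034 ≈ 392.7.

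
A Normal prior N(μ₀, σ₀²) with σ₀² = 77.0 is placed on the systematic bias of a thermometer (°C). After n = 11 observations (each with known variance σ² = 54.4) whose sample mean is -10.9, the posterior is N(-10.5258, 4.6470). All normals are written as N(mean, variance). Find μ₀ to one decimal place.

The posterior mean is a precision-weighted average: μ_n = (τ₀μ₀ + τ_data·x̄)/(τ₀+τ_data), with τ₀=1/σ₀² and τ_data=n/σ².
Here τ₀ = 1/77.0 = 0.012987 and τ_data = 11/54.4 = 0.202206, so τ_n = 0.215193.
Rearranging for μ₀: μ₀ = (μ_n·τ_n − τ_data·x̄)/τ₀ = (-10.5258·0.215193 − 0.202206·-10.9) / 0.012987 = -0.061033/0.012987 ≈ -4.7.

μ₀ = -4.7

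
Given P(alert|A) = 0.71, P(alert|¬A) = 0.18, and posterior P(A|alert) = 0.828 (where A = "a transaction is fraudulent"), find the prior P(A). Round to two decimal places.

P(A) = 0.55

In odds form, posterior odds = prior odds × likelihood ratio, so prior odds = posterior odds ÷ LR.
Posterior odds = 0.828/(1−0.828) = 4.8140. LR = 0.71/0.18 = 3.9444.
Prior odds = 4.8140/3.9444 = 1.2205, so P(A) = 1.2205/(1+1.2205) ≈ 0.55.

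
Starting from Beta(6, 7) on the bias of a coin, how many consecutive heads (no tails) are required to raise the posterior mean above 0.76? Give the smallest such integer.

After k heads and 0 tails the posterior is Beta(6+k, 7), with mean (6+k)/(6+7+k).
Set (6+k)/(13+k) > 0.76 and solve: k > (0.76·13 − 6)/(1 − 0.76) = 16.167.
The smallest integer exceeding 16.167 is 17, and checking k=17: (23)/(30) = 0.7667 > 0.76.

k = 17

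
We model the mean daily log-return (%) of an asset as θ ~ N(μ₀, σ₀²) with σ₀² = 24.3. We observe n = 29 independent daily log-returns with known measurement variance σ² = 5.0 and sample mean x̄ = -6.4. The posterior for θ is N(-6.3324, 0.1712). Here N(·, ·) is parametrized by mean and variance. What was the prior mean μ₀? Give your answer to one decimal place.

The posterior mean is a precision-weighted average: μ_n = (τ₀μ₀ + τ_data·x̄)/(τ₀+τ_data), with τ₀=1/σ₀² and τ_data=n/σ².
Here τ₀ = 1/24.3 = 0.041152 and τ_data = 29/5.0 = 5.800000, so τ_n = 5.841152.
Rearranging for μ₀: μ₀ = (μ_n·τ_n − τ_data·x̄)/τ₀ = (-6.3324·5.841152 − 5.800000·-6.4) / 0.041152 = 0.131489/0.041152 ≈ 3.2.

μ₀ = 3.2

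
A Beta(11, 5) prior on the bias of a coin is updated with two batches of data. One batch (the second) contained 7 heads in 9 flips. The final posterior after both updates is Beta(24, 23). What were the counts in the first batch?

6 heads and 16 tails

Sequential conjugate updates are equivalent to a single update on the pooled data, so total successes = posterior α − prior α and total failures = posterior β − prior β.
Total across both batches: 24−11=13 heads, 23−5=18 tails.
Subtract the second batch: 13−7=6 heads and 18−2=16 tails.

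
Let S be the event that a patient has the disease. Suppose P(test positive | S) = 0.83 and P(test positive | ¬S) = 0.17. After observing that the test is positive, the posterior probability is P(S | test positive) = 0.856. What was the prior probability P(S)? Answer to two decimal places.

Bayes' rule in odds form gives O(S|E) = O(S)·[P(E|S)/P(E|¬S)], hence O(S) = O(S|E)/LR.
Posterior odds = 0.856/(1−0.856) = 5.9444. LR = 0.83/0.17 = 4.8824.
Prior odds = 5.9444/4.8824 = 1.2175, so P(S) = 1.2175/(1+1.2175) ≈ 0.55.

P(S) = 0.55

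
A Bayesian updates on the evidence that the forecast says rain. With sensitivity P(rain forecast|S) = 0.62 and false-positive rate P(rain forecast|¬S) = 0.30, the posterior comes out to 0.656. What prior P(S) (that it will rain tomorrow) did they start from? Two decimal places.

In odds form, posterior odds = prior odds × likelihood ratio, so prior odds = posterior odds ÷ LR.
Posterior odds = 0.656/(1−0.656) = 1.9070. LR = 0.62/0.30 = 2.0667.
Prior odds = 1.9070/2.0667 = 0.9227, so P(S) = 0.9227/(1+0.9227) ≈ 0.48.

P(S) = 0.48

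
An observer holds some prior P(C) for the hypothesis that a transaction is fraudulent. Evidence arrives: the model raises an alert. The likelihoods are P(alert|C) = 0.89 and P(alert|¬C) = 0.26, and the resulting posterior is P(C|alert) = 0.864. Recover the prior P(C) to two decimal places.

Bayes' rule in odds form gives O(C|E) = O(C)·[P(E|C)/P(E|¬C)], hence O(C) = O(C|E)/LR.
Posterior odds = 0.864/(1−0.864) = 6.3529. LR = 0.89/0.26 = 3.4231.
Prior odds = 6.3529/3.4231 = 1.8559, so P(C) = 1.8559/(1+1.8559) ≈ 0.65.

P(C) = 0.65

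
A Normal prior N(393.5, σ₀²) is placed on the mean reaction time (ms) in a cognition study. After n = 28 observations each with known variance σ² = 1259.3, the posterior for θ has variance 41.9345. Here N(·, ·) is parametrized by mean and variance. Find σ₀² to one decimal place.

For the Normal–Normal model with known σ², precisions add: τ_n = τ₀ + n/σ².
So 1/σ₀² = 1/41.9345 − 28/1259.3 = 0.023847 − 0.022235 = 0.001612.
Hence σ₀² = 1/0.001612 ≈ 620.3.

σ₀² = 620.3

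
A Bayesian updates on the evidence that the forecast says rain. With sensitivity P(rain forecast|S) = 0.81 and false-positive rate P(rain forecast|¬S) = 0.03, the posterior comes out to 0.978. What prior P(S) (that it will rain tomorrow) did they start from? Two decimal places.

Bayes' rule in odds form gives O(S|E) = O(S)·[P(E|S)/P(E|¬S)], hence O(S) = O(S|E)/LR.
Posterior odds = 0.978/(1−0.978) = 44.4545. LR = 0.81/0.03 = 27.0000.
Prior odds = 44.4545/27.0000 = 1.6465, so P(S) = 1.6465/(1+1.6465) ≈ 0.62.

P(S) = 0.62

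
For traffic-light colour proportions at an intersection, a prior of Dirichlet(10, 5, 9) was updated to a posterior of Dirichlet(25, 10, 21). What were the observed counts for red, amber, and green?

For a Dirichlet(α) prior with multinomial counts c, the posterior is Dirichlet(α + c) componentwise.
Counts are posterior − prior componentwise: 25−10=15, 10−5=5, 21−9=12.

counts (15, 5, 12)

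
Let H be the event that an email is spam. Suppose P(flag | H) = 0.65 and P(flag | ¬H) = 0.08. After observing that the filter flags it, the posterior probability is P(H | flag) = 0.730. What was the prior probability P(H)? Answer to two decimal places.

P(H) = 0.25

In odds form, posterior odds = prior odds × likelihood ratio, so prior odds = posterior odds ÷ LR.
Posterior odds = 0.730/(1−0.730) = 2.7037. LR = 0.65/0.08 = 8.1250.
Prior odds = 2.7037/8.1250 = 0.3328, so P(H) = 0.3328/(1+0.3328) ≈ 0.25.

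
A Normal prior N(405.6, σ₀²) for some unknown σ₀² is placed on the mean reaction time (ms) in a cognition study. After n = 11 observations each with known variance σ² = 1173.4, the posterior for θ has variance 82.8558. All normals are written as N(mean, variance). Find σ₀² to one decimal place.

For the Normal–Normal model with known σ², precisions add: τ_n = τ₀ + n/σ².
So 1/σ₀² = 1/82.8558 − 11/1173.4 = 0.012069 − 0.009374 = 0.002695.
Hence σ₀² = 1/0.002695 ≈ 371.1.

σ₀² = 371.1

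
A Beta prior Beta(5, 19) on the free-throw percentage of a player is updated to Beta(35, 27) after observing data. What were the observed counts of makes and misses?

30 makes and 8 misses

A Beta(a, b) prior with s successes and f failures in binomial data gives a Beta(a+s, b+f) posterior.
So s = 35 − 5 = 30 and f = 27 − 19 = 8.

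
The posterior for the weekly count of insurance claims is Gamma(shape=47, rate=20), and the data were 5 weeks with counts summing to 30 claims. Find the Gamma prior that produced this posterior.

Gamma–Poisson conjugacy: posterior shape = α + Σxᵢ, posterior rate = β + n.
So α = 47 − 30 = 17 and β = 20 − 5 = 15.

Gamma(shape=17, rate=15)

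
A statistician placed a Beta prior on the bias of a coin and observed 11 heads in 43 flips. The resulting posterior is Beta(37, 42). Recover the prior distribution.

Beta is conjugate to the binomial likelihood: posterior = Beta(a+s, b+f).
So a = 37 − 11 = 26 and b = 42 − 32 = 10.

Beta(26, 10)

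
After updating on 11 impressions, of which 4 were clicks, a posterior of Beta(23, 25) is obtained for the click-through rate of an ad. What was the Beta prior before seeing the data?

Beta(19, 18)

Beta is conjugate to the binomial likelihood: posterior = Beta(α+s, β+f).
Subtract the data counts: 23−4=19, 25−7=18.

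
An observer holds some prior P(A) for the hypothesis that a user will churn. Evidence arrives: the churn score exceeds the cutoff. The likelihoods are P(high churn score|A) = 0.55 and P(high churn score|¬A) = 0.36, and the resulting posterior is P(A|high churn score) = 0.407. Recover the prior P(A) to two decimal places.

P(A) = 0.31

Bayes' rule in odds form gives O(A|E) = O(A)·[P(E|A)/P(E|¬A)], hence O(A) = O(A|E)/LR.
Posterior odds = 0.407/(1−0.407) = 0.6863. LR = 0.55/0.36 = 1.5278.
Prior odds = 0.6863/1.5278 = 0.4492, so P(A) = 0.4492/(1+0.4492) ≈ 0.31.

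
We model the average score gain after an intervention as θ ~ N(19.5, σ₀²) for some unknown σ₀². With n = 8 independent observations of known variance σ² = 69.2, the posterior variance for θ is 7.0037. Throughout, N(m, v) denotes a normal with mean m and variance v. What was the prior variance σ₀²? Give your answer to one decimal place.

For the Normal–Normal model with known σ², precisions add: τ_n = τ₀ + n/σ².
So 1/σ₀² = 1/7.0037 − 8/69.2 = 0.142782 − 0.115607 = 0.027175.
Hence σ₀² = 1/0.027175 ≈ 36.8.

σ₀² = 36.8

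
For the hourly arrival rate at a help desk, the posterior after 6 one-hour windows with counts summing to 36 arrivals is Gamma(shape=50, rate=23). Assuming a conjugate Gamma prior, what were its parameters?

Gamma(shape=14, rate=17)

Gamma–Poisson conjugacy: posterior shape = α + Σxᵢ, posterior rate = β + n.
So α = 50 − 36 = 14 and β = 23 − 6 = 17.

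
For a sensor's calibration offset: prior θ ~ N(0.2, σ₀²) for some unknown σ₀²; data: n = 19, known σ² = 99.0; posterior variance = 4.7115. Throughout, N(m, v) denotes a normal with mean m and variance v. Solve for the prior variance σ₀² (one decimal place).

Posterior precision equals prior precision plus data precision: 1/σ_n² = 1/σ₀² + n/σ².
So 1/σ₀² = 1/4.7115 − 19/99.0 = 0.212247 − 0.191919 = 0.020328.
Hence σ₀² = 1/0.020328 ≈ 49.2.

σ₀² = 49.2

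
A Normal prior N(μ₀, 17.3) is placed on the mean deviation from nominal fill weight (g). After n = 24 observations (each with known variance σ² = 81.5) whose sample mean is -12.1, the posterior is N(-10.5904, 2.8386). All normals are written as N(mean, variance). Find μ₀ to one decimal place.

With known observation variance, the Normal–Normal posterior has precision τ_n = τ₀ + n/σ² and mean μ_n = (τ₀μ₀ + (n/σ²)x̄)/τ_n.
Here τ₀ = 1/17.3 = 0.057803 and τ_data = 24/81.5 = 0.294479, so τ_n = 0.352282.
Rearranging for μ₀: μ₀ = (μ_n·τ_n − τ_data·x̄)/τ₀ = (-10.5904·0.352282 − 0.294479·-12.1) / 0.057803 = -0.167611/0.057803 ≈ -2.9.

μ₀ = -2.9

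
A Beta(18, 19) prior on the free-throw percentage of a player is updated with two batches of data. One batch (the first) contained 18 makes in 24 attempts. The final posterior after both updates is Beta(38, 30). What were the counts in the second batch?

Sequential conjugate updates are equivalent to a single update on the pooled data, so total successes = posterior α − prior α and total failures = posterior β − prior β.
Total across both batches: 38−18=20 makes, 30−19=11 misses.
Subtract the first batch: 20−18=2 makes and 11−6=5 misses.

2 makes and 5 misses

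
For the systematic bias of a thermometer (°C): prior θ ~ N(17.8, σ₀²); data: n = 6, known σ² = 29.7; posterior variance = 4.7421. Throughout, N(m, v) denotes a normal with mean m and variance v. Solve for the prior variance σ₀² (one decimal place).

Posterior precision equals prior precision plus data precision: 1/σ_n² = 1/σ₀² + n/σ².
So 1/σ₀² = 1/4.7421 − 6/29.7 = 0.210877 − 0.202020 = 0.008857.
Hence σ₀² = 1/0.008857 ≈ 112.9.

σ₀² = 112.9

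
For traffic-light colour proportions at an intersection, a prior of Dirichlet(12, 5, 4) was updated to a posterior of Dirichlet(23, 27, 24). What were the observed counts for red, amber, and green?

counts (11, 22, 20)

For a Dirichlet(α) prior with multinomial counts c, the posterior is Dirichlet(α + c) componentwise.
Counts are posterior − prior componentwise: 23−12=11, 27−5=22, 24−4=20.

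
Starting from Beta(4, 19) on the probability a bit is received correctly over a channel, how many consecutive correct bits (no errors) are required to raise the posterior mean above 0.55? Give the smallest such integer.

k = 20

After k correct bits and 0 errors the posterior is Beta(4+k, 19), with mean (4+k)/(4+19+k).
Set (4+k)/(23+k) > 0.55 and solve: k > (0.55·23 − 4)/(1 − 0.55) = 19.222.
The smallest integer exceeding 19.222 is 20.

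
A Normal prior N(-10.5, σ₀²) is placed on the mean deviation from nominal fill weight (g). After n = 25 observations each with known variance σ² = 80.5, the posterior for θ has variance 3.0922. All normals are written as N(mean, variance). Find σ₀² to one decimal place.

σ₀² = 77.9

Posterior precision equals prior precision plus data precision: 1/σ_n² = 1/σ₀² + n/σ².
So 1/σ₀² = 1/3.0922 − 25/80.5 = 0.323394 − 0.310559 = 0.012835.
Hence σ₀² = 1/0.012835 ≈ 77.9.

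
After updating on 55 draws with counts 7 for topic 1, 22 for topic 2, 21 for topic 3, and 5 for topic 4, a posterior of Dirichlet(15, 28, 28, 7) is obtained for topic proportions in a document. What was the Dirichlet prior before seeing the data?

Dirichlet(8, 6, 7, 2)

For a Dirichlet(α) prior with multinomial counts c, the posterior is Dirichlet(α + c) componentwise.
Subtract each count from the matching posterior parameter: 15−7=8, 28−22=6, 28−21=7, 7−5=2.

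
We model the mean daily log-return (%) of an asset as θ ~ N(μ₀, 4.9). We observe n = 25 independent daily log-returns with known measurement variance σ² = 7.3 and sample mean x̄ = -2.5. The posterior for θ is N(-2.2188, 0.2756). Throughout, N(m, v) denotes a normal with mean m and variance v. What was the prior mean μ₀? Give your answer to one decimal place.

With known observation variance, the Normal–Normal posterior has precision τ_n = τ₀ + n/σ² and mean μ_n = (τ₀μ₀ + (n/σ²)x̄)/τ_n.
Here τ₀ = 1/4.9 = 0.204082 and τ_data = 25/7.3 = 3.424658, so τ_n = 3.628740.
Rearranging for μ₀: μ₀ = (μ_n·τ_n − τ_data·x̄)/τ₀ = (-2.2188·3.628740 − 3.424658·-2.5) / 0.204082 = 0.510197/0.204082 ≈ 2.5.

μ₀ = 2.5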